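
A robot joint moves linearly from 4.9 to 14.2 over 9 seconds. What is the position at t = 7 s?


s = t/T = 7/9 = 0.7778
p(t) = p0 + (pf-p0)*s
= 4.9 + (14.2 - 4.9) * 0.7778
= 12.1333


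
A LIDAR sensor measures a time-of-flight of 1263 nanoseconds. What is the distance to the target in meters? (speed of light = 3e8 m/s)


tof = 1263 ns = 1.263e-06 s
dist = c * tof / 2
= 3e8 * 1.263e-06 / 2
= 189.45 m


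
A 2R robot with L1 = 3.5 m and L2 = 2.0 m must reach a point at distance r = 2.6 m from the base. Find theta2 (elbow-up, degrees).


cos(theta2) = (r^2 - L1^2 - L2^2) / (2*L1*L2)
cos(theta2) = (6.76 - 12.25 - 4.0) / 14.0
cos(theta2) = -0.677857
theta2 = 132.6764 degrees


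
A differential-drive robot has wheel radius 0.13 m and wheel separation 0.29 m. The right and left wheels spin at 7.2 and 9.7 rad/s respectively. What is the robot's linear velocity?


vR = r*wR = 0.13*7.2 = 0.936 m/s
vL = r*wL = 0.13*9.7 = 1.261 m/s
v = (vR+vL)/2 = 1.0985 m/s
omega = (vR-vL)/L = -1.1207 rad/s
linear velocity = 1.0985 m/s


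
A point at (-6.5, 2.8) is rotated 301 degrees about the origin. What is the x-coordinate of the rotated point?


x' = x*cos(theta) - y*sin(theta)
cos(301 deg) = 0.515, sin(301 deg) = -0.8572
x' = -6.5 * 0.515 - 2.8 * -0.8572
= -3.3477 - -2.4001
= -0.9477


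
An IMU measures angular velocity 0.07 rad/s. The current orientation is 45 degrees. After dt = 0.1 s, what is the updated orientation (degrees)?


delta_theta = w * dt = 0.07 * 0.1 = 0.007 rad
= 0.4011 deg
theta_new = 45 + 0.4011 = 45.4011 deg


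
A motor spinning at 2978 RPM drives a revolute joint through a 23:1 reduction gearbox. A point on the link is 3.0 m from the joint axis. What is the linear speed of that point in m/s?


omega_motor = 2978 * 2*pi/60 = 311.8554 rad/s
omega_joint = omega_motor / 23 = 13.5589 rad/s
v = omega_joint * r = 13.5589 * 3.0
= 40.6768 m/s


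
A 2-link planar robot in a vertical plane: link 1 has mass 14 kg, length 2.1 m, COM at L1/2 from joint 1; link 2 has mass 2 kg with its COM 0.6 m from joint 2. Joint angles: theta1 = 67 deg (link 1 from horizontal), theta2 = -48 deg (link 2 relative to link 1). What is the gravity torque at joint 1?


Horizontal distance from joint 1 to link-1 COM:
  x_c1 = (L1/2)*cos(t1) = 1.05 * 0.3907 = 0.4103 m
Horizontal distance from joint 1 to link-2 COM:
  x_c2 = L1*cos(t1) + Lc2*cos(t1+t2)
       = 2.1*0.3907 + 0.6*0.9455 = 1.3878 m
tau1 = m1*g*x_c1 + m2*g*x_c2
     = 14*9.81*0.4103 + 2*9.81*1.3878
     = 56.3462 + 27.2295
     = 83.5757 Nm


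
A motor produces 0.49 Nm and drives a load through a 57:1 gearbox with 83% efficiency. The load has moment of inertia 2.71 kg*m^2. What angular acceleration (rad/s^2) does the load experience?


tau_out = tau_motor * N * eta
= 0.49 * 57 * 0.83 = 23.1819 Nm
alpha = tau_out / I = 23.1819 / 2.71
= 8.5542 rad/s^2


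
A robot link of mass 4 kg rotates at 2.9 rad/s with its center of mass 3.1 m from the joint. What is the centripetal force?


F = m * omega^2 * r
= 4 * 2.9^2 * 3.1
= 4 * 8.41 * 3.1
= 104.284 N


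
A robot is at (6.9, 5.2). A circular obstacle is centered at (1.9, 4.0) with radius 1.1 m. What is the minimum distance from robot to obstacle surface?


center_dist = sqrt((6.9-1.9)^2 + (5.2-4.0)^2)
= sqrt(25.0 + 1.44)
= 5.142
min_dist = center_dist - radius = 5.142 - 1.1 = 4.042 m


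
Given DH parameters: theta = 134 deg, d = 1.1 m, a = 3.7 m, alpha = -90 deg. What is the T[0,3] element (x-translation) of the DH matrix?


T[0,3] = a * cos(theta)
= 3.7 * cos(134 deg)
= 3.7 * -0.6947
= -2.5702


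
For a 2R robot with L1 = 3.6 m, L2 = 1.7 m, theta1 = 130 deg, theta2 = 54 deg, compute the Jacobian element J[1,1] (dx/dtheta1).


J[1,1] = -L1*sin(t1) - L2*sin(t1+t2)
= -3.6*sin(130) - 1.7*sin(184)
= -2.6392


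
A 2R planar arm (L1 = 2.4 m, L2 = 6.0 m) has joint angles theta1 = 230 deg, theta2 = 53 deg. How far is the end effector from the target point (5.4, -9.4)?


End effector via forward kinematics:
x = L1*cos(t1) + L2*cos(t1+t2) = -0.193
y = L1*sin(t1) + L2*sin(t1+t2) = -7.6847
Distance to target:
d = sqrt((5.4 - -0.193)^2 + (-9.4 - -7.6847)^2)
= sqrt(31.2815 + 2.9422)
= 5.8501 m


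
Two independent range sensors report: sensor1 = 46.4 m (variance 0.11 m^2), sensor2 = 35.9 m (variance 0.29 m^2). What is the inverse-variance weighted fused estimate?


w1 = (1/var1) / (1/var1 + 1/var2)
   = 9.0909 / (9.0909 + 3.4483) = 0.725
w2 = 1 - w1 = 0.275
fused = w1*s1 + w2*s2 = 33.64 + 9.8725
= 43.5125 m


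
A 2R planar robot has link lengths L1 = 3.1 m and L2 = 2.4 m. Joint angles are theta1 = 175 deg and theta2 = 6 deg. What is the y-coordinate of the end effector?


Convert angles to radians: theta1 = 3.0543, theta2 = 0.1047
y = L1*sin(theta1) + L2*sin(theta1+theta2)
y = 0.2702 + -0.0419
y = 0.2283


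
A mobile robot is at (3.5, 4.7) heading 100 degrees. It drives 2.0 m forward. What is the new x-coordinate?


x_new = x0 + d*cos(theta)
= 3.5 + 2.0*cos(100)
= 3.5 + -0.3473
= 3.1527


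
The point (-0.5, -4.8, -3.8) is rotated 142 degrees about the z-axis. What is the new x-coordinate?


Rotation about z-axis: x' = x*cos(theta) - y*sin(theta)
= -0.5 * -0.788 - -4.8 * 0.6157
= 3.3492


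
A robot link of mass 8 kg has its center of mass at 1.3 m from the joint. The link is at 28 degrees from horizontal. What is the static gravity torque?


tau = m*g*L*cos(angle)
= 8 * 9.81 * 1.3 * cos(28 deg)
= 8 * 9.81 * 1.3 * 0.8829
= 90.0818 Nm


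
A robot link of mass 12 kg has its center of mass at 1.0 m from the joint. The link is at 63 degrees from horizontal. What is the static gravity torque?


tau = m*g*L*cos(angle)
= 12 * 9.81 * 1.0 * cos(63 deg)
= 12 * 9.81 * 1.0 * 0.454
= 53.4438 Nm


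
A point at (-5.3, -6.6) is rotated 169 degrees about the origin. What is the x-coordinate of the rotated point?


x' = x*cos(theta) - y*sin(theta)
cos(169 deg) = -0.9816, sin(169 deg) = 0.1908
x' = -5.3 * -0.9816 - -6.6 * 0.1908
= 5.2026 - -1.2593
= 6.462


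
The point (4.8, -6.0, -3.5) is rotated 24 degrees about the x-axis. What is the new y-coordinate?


Rotation about x-axis: y' = y*cos(theta) - z*sin(theta)
= -6.0 * 0.9135 - -3.5 * 0.4067
= -4.0577


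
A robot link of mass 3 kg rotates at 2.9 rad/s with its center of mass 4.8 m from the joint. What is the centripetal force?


F = m * omega^2 * r
= 3 * 2.9^2 * 4.8
= 3 * 8.41 * 4.8
= 121.104 N


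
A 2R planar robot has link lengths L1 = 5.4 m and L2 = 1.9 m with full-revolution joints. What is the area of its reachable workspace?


r_max = L1 + L2 = 7.3 m
r_min = |L1 - L2| = 3.5 m
Area = pi*(r_max^2 - r_min^2)
= pi*(53.29 - 12.25)
= pi * 41.04
= 128.931 m^2


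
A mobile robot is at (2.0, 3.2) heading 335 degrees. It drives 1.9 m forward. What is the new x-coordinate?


x_new = x0 + d*cos(theta)
= 2.0 + 1.9*cos(335)
= 2.0 + 1.722
= 3.722


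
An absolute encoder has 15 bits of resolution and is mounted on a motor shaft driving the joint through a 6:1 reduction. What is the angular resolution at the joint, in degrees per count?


counts = 2^15 = 32768
effective counts at joint = 32768 * 6 = 196608
resolution = 360 / 196608
= 0.0018 deg/count


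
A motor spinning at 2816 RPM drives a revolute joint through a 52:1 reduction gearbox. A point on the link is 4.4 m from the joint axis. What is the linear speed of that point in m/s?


omega_motor = 2816 * 2*pi/60 = 294.8908 rad/s
omega_joint = omega_motor / 52 = 5.671 rad/s
v = omega_joint * r = 5.671 * 4.4
= 24.9523 m/s


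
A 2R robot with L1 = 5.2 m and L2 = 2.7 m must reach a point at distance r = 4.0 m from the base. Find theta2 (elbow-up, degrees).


cos(theta2) = (r^2 - L1^2 - L2^2) / (2*L1*L2)
cos(theta2) = (16.0 - 27.04 - 7.29) / 28.08
cos(theta2) = -0.652778
theta2 = 130.7514 degrees


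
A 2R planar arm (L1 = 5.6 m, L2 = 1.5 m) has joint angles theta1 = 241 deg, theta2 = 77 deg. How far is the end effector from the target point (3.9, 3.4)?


End effector via forward kinematics:
x = L1*cos(t1) + L2*cos(t1+t2) = -1.6002
y = L1*sin(t1) + L2*sin(t1+t2) = -5.9016
Distance to target:
d = sqrt((3.9 - -1.6002)^2 + (3.4 - -5.9016)^2)
= sqrt(30.2524 + 86.5191)
= 10.8061 m


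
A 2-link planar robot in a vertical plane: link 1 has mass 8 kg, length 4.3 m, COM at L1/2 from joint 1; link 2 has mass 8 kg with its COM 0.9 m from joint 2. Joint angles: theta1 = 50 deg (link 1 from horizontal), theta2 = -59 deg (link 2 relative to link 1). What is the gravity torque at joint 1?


Horizontal distance from joint 1 to link-1 COM:
  x_c1 = (L1/2)*cos(t1) = 2.15 * 0.6428 = 1.382 m
Horizontal distance from joint 1 to link-2 COM:
  x_c2 = L1*cos(t1) + Lc2*cos(t1+t2)
       = 4.3*0.6428 + 0.9*0.9877 = 3.6529 m
tau1 = m1*g*x_c1 + m2*g*x_c2
     = 8*9.81*1.382 + 8*9.81*3.6529
     = 108.4588 + 286.6801
     = 395.1389 Nm


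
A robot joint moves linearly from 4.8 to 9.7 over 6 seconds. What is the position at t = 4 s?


s = t/T = 4/6 = 0.6667
p(t) = p0 + (pf-p0)*s
= 4.8 + (9.7 - 4.8) * 0.6667
= 8.0667


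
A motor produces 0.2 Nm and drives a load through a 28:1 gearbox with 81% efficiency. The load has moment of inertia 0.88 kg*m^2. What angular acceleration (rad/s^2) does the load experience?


tau_out = tau_motor * N * eta
= 0.2 * 28 * 0.81 = 4.536 Nm
alpha = tau_out / I = 4.536 / 0.88
= 5.1545 rad/s^2


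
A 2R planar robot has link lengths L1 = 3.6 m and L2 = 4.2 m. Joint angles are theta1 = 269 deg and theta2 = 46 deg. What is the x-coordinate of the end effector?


Convert angles to radians: theta1 = 4.6949, theta2 = 0.8029
x = L1*cos(theta1) + L2*cos(theta1+theta2)
x = -0.0628 + 2.9698
x = 2.907


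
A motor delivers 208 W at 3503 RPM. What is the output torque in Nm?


omega = 3503 * 2*pi/60 = 366.8333 rad/s
tau = P / omega = 208 / 366.8333
= 0.567 Nm


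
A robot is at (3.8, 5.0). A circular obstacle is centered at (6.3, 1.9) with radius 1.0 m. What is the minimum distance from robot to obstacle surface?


center_dist = sqrt((3.8-6.3)^2 + (5.0-1.9)^2)
= sqrt(6.25 + 9.61)
= 3.9825
min_dist = center_dist - radius = 3.9825 - 1.0 = 2.9825 m


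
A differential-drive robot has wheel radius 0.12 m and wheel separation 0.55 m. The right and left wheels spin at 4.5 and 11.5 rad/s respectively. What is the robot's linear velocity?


vR = r*wR = 0.12*4.5 = 0.54 m/s
vL = r*wL = 0.12*11.5 = 1.38 m/s
v = (vR+vL)/2 = 0.96 m/s
omega = (vR-vL)/L = -1.5273 rad/s
linear velocity = 0.96 m/s


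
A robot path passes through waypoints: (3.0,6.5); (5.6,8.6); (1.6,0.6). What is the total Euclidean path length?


Segment lengths:
  seg1 = sqrt((2.6)^2 + (2.1)^2) = 3.3422
  seg2 = sqrt((-4.0)^2 + (-8.0)^2) = 8.9443
Total = 12.2864


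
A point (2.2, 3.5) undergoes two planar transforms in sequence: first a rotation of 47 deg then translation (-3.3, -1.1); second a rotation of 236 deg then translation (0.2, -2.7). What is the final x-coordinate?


After transform 1:
x1 = cos(47)*2.2 - sin(47)*3.5 + -3.3 = -4.3593
y1 = sin(47)*2.2 + cos(47)*3.5 + -1.1 = 2.896
After transform 2:
x2 = cos(236)*-4.3593 - sin(236)*2.896 + 0.2
= 5.0386


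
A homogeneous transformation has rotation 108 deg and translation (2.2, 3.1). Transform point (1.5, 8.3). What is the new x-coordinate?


x' = cos(theta)*px - sin(theta)*py + tx
= -0.309*1.5 - 0.9511*8.3 + 2.2
= -6.1573


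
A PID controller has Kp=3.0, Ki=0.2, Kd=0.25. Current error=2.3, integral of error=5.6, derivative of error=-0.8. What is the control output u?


u = Kp*e + Ki*int(e) + Kd*de/dt
= 3.0*2.3 + 0.2*5.6 + 0.25*(-0.8)
= 6.9 + 1.12 + -0.2
= 7.82


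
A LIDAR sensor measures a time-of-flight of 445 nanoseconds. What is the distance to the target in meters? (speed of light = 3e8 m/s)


tof = 445 ns = 4.45e-07 s
dist = c * tof / 2
= 3e8 * 4.45e-07 / 2
= 66.75 m


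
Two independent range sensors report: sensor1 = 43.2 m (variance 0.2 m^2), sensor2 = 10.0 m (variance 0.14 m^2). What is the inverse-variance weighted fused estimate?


w1 = (1/var1) / (1/var1 + 1/var2)
   = 5.0 / (5.0 + 7.1429) = 0.4118
w2 = 1 - w1 = 0.5882
fused = w1*s1 + w2*s2 = 17.7882 + 5.8824
= 23.6706 m


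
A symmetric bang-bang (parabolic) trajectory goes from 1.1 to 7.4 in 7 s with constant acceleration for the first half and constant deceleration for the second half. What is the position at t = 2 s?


Symmetric rest-to-rest: each phase covers (pf-p0)/2 in time T/2. 0.5*a*(T/2)^2 = (pf-p0)/2 => a = 4*(pf-p0)/T^2
a = 4*(7.4-1.1)/7^2 = 0.5143
t = 2 is in the acceleration phase (t <= T/2).
p = p0 + 0.5*a*t^2 = 1.1 + 0.5*0.5143*2^2
= 2.1286


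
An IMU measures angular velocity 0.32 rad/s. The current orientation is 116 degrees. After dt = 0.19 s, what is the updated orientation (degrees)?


delta_theta = w * dt = 0.32 * 0.19 = 0.0608 rad
= 3.4836 deg
theta_new = 116 + 3.4836 = 119.4836 deg


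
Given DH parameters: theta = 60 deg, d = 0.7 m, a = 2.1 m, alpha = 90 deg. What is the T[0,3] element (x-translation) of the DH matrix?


T[0,3] = a * cos(theta)
= 2.1 * cos(60 deg)
= 2.1 * 0.5
= 1.05


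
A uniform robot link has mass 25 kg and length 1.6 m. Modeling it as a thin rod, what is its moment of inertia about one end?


I = (1/3) * m * L^2
= (1/3) * 25 * 1.6^2
= 0.333333 * 25 * 2.56
= 21.3333 kg*m^2


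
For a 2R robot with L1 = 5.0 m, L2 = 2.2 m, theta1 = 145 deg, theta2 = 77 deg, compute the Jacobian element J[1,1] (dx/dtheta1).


J[1,1] = -L1*sin(t1) - L2*sin(t1+t2)
= -5.0*sin(145) - 2.2*sin(222)
= -1.3958


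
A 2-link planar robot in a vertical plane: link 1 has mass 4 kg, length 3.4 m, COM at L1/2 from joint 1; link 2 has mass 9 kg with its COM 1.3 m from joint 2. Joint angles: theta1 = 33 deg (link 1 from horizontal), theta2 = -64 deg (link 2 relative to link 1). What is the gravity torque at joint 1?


Horizontal distance from joint 1 to link-1 COM:
  x_c1 = (L1/2)*cos(t1) = 1.7 * 0.8387 = 1.4257 m
Horizontal distance from joint 1 to link-2 COM:
  x_c2 = L1*cos(t1) + Lc2*cos(t1+t2)
       = 3.4*0.8387 + 1.3*0.8572 = 3.9658 m
tau1 = m1*g*x_c1 + m2*g*x_c2
     = 4*9.81*1.4257 + 9*9.81*3.9658
     = 55.946 + 350.1403
     = 406.0863 Nm


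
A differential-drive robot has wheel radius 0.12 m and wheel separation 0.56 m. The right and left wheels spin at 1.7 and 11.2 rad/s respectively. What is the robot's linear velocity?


vR = r*wR = 0.12*1.7 = 0.204 m/s
vL = r*wL = 0.12*11.2 = 1.344 m/s
v = (vR+vL)/2 = 0.774 m/s
omega = (vR-vL)/L = -2.0357 rad/s
linear velocity = 0.774 m/s


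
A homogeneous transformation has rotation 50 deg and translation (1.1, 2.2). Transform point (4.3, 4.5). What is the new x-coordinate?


x' = cos(theta)*px - sin(theta)*py + tx
= 0.6428*4.3 - 0.766*4.5 + 1.1
= 0.4168


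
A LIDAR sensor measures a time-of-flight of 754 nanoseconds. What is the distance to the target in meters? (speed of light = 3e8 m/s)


tof = 754 ns = 7.54e-07 s
dist = c * tof / 2
= 3e8 * 7.54e-07 / 2
= 113.1 m


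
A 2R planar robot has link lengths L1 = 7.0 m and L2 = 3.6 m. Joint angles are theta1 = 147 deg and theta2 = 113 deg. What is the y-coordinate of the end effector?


Convert angles to radians: theta1 = 2.5656, theta2 = 1.9722
y = L1*sin(theta1) + L2*sin(theta1+theta2)
y = 3.8125 + -3.5453
y = 0.2672


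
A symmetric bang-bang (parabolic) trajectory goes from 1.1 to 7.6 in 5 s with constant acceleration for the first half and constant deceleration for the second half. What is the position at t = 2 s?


Symmetric rest-to-rest: each phase covers (pf-p0)/2 in time T/2. 0.5*a*(T/2)^2 = (pf-p0)/2 => a = 4*(pf-p0)/T^2
a = 4*(7.6-1.1)/5^2 = 1.04
t = 2 is in the acceleration phase (t <= T/2).
p = p0 + 0.5*a*t^2 = 1.1 + 0.5*1.04*2^2
= 3.18


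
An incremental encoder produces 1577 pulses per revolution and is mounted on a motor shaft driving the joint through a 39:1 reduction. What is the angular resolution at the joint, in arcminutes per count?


counts per rev = 1577
effective counts at joint = 1577 * 39 = 61503
resolution = 360*60 / 61503
= 0.3512 arcmin/count


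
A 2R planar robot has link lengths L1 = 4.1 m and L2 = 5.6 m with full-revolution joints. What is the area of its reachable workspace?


r_max = L1 + L2 = 9.7 m
r_min = |L1 - L2| = 1.5 m
Area = pi*(r_max^2 - r_min^2)
= pi*(94.09 - 2.25)
= pi * 91.84
= 288.5239 m^2


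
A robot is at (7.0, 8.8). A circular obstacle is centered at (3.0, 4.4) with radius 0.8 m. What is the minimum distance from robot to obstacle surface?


center_dist = sqrt((7.0-3.0)^2 + (8.8-4.4)^2)
= sqrt(16.0 + 19.36)
= 5.9464
min_dist = center_dist - radius = 5.9464 - 0.8 = 5.1464 m


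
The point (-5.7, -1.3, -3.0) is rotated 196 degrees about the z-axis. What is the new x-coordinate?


Rotation about z-axis: x' = x*cos(theta) - y*sin(theta)
= -5.7 * -0.9613 - -1.3 * -0.2756
= 5.1209


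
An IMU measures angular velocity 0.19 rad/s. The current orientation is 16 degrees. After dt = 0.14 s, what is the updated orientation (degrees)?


delta_theta = w * dt = 0.19 * 0.14 = 0.0266 rad
= 1.5241 deg
theta_new = 16 + 1.5241 = 17.5241 deg


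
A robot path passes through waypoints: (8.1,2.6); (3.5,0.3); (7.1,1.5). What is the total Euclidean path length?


Segment lengths:
  seg1 = sqrt((-4.6)^2 + (-2.3)^2) = 5.143
  seg2 = sqrt((3.6)^2 + (1.2)^2) = 3.7947
Total = 8.9377


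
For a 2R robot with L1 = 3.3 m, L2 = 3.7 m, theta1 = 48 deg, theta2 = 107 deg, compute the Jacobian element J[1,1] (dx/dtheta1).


J[1,1] = -L1*sin(t1) - L2*sin(t1+t2)
= -3.3*sin(48) - 3.7*sin(155)
= -4.0161


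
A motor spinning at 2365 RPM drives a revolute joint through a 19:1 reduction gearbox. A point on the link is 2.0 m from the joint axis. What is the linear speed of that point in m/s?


omega_motor = 2365 * 2*pi/60 = 247.6622 rad/s
omega_joint = omega_motor / 19 = 13.0349 rad/s
v = omega_joint * r = 13.0349 * 2.0
= 26.0697 m/s


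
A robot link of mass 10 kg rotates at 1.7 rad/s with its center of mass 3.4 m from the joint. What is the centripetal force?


F = m * omega^2 * r
= 10 * 1.7^2 * 3.4
= 10 * 2.89 * 3.4
= 98.26 N


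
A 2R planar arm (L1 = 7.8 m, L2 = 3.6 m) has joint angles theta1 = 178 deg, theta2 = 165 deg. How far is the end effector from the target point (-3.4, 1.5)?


End effector via forward kinematics:
x = L1*cos(t1) + L2*cos(t1+t2) = -4.3526
y = L1*sin(t1) + L2*sin(t1+t2) = -0.7803
Distance to target:
d = sqrt((-3.4 - -4.3526)^2 + (1.5 - -0.7803)^2)
= sqrt(0.9074 + 5.1999)
= 2.4713 m


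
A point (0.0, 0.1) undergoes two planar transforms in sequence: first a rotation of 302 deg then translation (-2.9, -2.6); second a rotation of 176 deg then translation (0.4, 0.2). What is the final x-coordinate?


After transform 1:
x1 = cos(302)*0.0 - sin(302)*0.1 + -2.9 = -2.8152
y1 = sin(302)*0.0 + cos(302)*0.1 + -2.6 = -2.547
After transform 2:
x2 = cos(176)*-2.8152 - sin(176)*-2.547 + 0.4
= 3.386


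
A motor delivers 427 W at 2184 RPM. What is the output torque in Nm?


omega = 2184 * 2*pi/60 = 228.7079 rad/s
tau = P / omega = 427 / 228.7079
= 1.867 Nm


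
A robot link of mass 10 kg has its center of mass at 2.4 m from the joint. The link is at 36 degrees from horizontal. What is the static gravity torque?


tau = m*g*L*cos(angle)
= 10 * 9.81 * 2.4 * cos(36 deg)
= 10 * 9.81 * 2.4 * 0.809
= 190.475 Nm


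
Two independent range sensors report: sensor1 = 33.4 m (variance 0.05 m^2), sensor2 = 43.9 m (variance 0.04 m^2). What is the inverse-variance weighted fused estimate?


w1 = (1/var1) / (1/var1 + 1/var2)
   = 20.0 / (20.0 + 25.0) = 0.4444
w2 = 1 - w1 = 0.5556
fused = w1*s1 + w2*s2 = 14.8444 + 24.3889
= 39.2333 m


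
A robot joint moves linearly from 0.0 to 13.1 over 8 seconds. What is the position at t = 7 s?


s = t/T = 7/8 = 0.875
p(t) = p0 + (pf-p0)*s
= 0.0 + (13.1 - 0.0) * 0.875
= 11.4625


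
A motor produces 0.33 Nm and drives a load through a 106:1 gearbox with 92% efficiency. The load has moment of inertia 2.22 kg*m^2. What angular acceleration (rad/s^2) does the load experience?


tau_out = tau_motor * N * eta
= 0.33 * 106 * 0.92 = 32.1816 Nm
alpha = tau_out / I = 32.1816 / 2.22
= 14.4962 rad/s^2


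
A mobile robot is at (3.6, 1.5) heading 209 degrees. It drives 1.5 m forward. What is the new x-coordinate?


x_new = x0 + d*cos(theta)
= 3.6 + 1.5*cos(209)
= 3.6 + -1.3119
= 2.2881


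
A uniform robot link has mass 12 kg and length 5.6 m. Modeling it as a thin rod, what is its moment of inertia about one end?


I = (1/3) * m * L^2
= (1/3) * 12 * 5.6^2
= 0.333333 * 12 * 31.36
= 125.44 kg*m^2


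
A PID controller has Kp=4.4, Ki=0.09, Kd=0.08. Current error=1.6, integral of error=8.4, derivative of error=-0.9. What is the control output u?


u = Kp*e + Ki*int(e) + Kd*de/dt
= 4.4*1.6 + 0.09*8.4 + 0.08*(-0.9)
= 7.04 + 0.756 + -0.072
= 7.724


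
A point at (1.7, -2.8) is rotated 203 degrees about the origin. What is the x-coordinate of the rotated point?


x' = x*cos(theta) - y*sin(theta)
cos(203 deg) = -0.9205, sin(203 deg) = -0.3907
x' = 1.7 * -0.9205 - -2.8 * -0.3907
= -1.5649 - 1.094
= -2.6589


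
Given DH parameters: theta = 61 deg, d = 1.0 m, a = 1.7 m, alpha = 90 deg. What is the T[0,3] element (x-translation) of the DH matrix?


T[0,3] = a * cos(theta)
= 1.7 * cos(61 deg)
= 1.7 * 0.4848
= 0.8242


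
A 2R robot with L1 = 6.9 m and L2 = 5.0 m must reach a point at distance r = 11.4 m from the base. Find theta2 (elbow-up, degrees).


cos(theta2) = (r^2 - L1^2 - L2^2) / (2*L1*L2)
cos(theta2) = (129.96 - 47.61 - 25.0) / 69.0
cos(theta2) = 0.831159
theta2 = 33.782 degrees


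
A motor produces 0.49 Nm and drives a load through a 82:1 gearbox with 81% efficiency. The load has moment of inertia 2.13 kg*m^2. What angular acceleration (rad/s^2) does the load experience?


tau_out = tau_motor * N * eta
= 0.49 * 82 * 0.81 = 32.5458 Nm
alpha = tau_out / I = 32.5458 / 2.13
= 15.2797 rad/s^2


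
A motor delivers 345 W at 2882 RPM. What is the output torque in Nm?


omega = 2882 * 2*pi/60 = 301.8023 rad/s
tau = P / omega = 345 / 301.8023
= 1.1431 Nm


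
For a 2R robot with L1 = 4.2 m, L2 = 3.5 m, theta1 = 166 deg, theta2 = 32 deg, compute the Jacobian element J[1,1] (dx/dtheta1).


J[1,1] = -L1*sin(t1) - L2*sin(t1+t2)
= -4.2*sin(166) - 3.5*sin(198)
= 0.0655


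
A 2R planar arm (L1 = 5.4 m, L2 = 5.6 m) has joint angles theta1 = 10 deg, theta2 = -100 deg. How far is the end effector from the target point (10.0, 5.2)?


End effector via forward kinematics:
x = L1*cos(t1) + L2*cos(t1+t2) = 5.318
y = L1*sin(t1) + L2*sin(t1+t2) = -4.6623
Distance to target:
d = sqrt((10.0 - 5.318)^2 + (5.2 - -4.6623)^2)
= sqrt(21.9215 + 97.265)
= 10.9173 m


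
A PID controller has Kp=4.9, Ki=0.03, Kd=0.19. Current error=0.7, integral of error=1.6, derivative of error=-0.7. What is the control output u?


u = Kp*e + Ki*int(e) + Kd*de/dt
= 4.9*0.7 + 0.03*1.6 + 0.19*(-0.7)
= 3.43 + 0.048 + -0.133
= 3.345


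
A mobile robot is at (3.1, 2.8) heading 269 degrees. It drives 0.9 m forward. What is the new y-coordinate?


y_new = y0 + d*sin(theta)
= 2.8 + 0.9*sin(269)
= 2.8 + -0.8999
= 1.9001


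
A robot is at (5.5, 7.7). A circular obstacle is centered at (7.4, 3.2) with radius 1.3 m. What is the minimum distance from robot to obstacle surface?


center_dist = sqrt((5.5-7.4)^2 + (7.7-3.2)^2)
= sqrt(3.61 + 20.25)
= 4.8847
min_dist = center_dist - radius = 4.8847 - 1.3 = 3.5847 m


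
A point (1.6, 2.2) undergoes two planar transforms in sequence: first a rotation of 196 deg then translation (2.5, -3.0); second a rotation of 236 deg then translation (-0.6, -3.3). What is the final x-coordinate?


After transform 1:
x1 = cos(196)*1.6 - sin(196)*2.2 + 2.5 = 1.5684
y1 = sin(196)*1.6 + cos(196)*2.2 + -3.0 = -5.5558
After transform 2:
x2 = cos(236)*1.5684 - sin(236)*-5.5558 + -0.6
= -6.083


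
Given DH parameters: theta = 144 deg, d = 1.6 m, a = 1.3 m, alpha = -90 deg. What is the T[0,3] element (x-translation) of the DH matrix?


T[0,3] = a * cos(theta)
= 1.3 * cos(144 deg)
= 1.3 * -0.809
= -1.0517


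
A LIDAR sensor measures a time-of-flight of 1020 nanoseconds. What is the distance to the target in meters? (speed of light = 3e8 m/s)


tof = 1020 ns = 1.02e-06 s
dist = c * tof / 2
= 3e8 * 1.02e-06 / 2
= 153.0 m


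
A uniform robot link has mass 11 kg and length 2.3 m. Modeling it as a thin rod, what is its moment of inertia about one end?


I = (1/3) * m * L^2
= (1/3) * 11 * 2.3^2
= 0.333333 * 11 * 5.29
= 19.3967 kg*m^2


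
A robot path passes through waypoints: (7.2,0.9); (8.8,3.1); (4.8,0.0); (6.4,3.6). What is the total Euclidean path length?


Segment lengths:
  seg1 = sqrt((1.6)^2 + (2.2)^2) = 2.7203
  seg2 = sqrt((-4.0)^2 + (-3.1)^2) = 5.0606
  seg3 = sqrt((1.6)^2 + (3.6)^2) = 3.9395
Total = 11.7205


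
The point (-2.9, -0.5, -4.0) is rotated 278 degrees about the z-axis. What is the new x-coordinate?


Rotation about z-axis: x' = x*cos(theta) - y*sin(theta)
= -2.9 * 0.1392 - -0.5 * -0.9903
= -0.8987


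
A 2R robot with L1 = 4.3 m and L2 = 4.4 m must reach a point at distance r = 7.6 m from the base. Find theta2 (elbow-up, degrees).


cos(theta2) = (r^2 - L1^2 - L2^2) / (2*L1*L2)
cos(theta2) = (57.76 - 18.49 - 19.36) / 37.84
cos(theta2) = 0.526163
theta2 = 58.2534 degrees


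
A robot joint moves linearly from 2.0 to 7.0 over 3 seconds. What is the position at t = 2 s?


s = t/T = 2/3 = 0.6667
p(t) = p0 + (pf-p0)*s
= 2.0 + (7.0 - 2.0) * 0.6667
= 5.3333


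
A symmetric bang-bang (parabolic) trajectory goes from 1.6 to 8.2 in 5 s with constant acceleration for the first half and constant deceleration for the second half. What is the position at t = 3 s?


Symmetric rest-to-rest: each phase covers (pf-p0)/2 in time T/2. 0.5*a*(T/2)^2 = (pf-p0)/2 => a = 4*(pf-p0)/T^2
a = 4*(8.2-1.6)/5^2 = 1.056
t = 3 is in the deceleration phase (t > T/2).
p = pf - 0.5*a*(T-t)^2 = 8.2 - 0.5*1.056*2^2
= 6.088


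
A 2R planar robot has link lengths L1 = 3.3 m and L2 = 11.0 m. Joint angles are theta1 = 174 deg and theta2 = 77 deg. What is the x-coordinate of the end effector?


Convert angles to radians: theta1 = 3.0369, theta2 = 1.3439
x = L1*cos(theta1) + L2*cos(theta1+theta2)
x = -3.2819 + -3.5812
x = -6.8632


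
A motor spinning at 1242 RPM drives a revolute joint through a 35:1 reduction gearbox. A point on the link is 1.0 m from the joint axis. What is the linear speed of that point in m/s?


omega_motor = 1242 * 2*pi/60 = 130.0619 rad/s
omega_joint = omega_motor / 35 = 3.7161 rad/s
v = omega_joint * r = 3.7161 * 1.0
= 3.7161 m/s


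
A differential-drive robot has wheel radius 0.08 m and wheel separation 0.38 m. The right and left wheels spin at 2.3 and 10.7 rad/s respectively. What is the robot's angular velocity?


vR = r*wR = 0.08*2.3 = 0.184 m/s
vL = r*wL = 0.08*10.7 = 0.856 m/s
v = (vR+vL)/2 = 0.52 m/s
omega = (vR-vL)/L = -1.7684 rad/s
angular velocity = -1.7684 rad/s


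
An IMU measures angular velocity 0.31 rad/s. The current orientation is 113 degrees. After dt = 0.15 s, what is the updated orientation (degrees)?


delta_theta = w * dt = 0.31 * 0.15 = 0.0465 rad
= 2.6643 deg
theta_new = 113 + 2.6643 = 115.6643 deg


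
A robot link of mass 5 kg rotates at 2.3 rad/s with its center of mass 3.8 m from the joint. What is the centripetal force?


F = m * omega^2 * r
= 5 * 2.3^2 * 3.8
= 5 * 5.29 * 3.8
= 100.51 N


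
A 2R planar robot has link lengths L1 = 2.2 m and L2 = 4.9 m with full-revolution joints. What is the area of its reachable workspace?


r_max = L1 + L2 = 7.1 m
r_min = |L1 - L2| = 2.7 m
Area = pi*(r_max^2 - r_min^2)
= pi*(50.41 - 7.29)
= pi * 43.12
= 135.4655 m^2


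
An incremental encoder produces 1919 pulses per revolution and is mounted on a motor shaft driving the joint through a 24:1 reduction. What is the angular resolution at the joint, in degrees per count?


counts per rev = 1919
effective counts at joint = 1919 * 24 = 46056
resolution = 360 / 46056
= 0.0078 deg/count


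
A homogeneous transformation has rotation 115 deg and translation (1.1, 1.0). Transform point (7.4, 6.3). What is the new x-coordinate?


x' = cos(theta)*px - sin(theta)*py + tx
= -0.4226*7.4 - 0.9063*6.3 + 1.1
= -7.7371


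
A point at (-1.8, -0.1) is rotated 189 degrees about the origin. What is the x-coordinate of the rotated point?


x' = x*cos(theta) - y*sin(theta)
cos(189 deg) = -0.9877, sin(189 deg) = -0.1564
x' = -1.8 * -0.9877 - -0.1 * -0.1564
= 1.7778 - 0.0156
= 1.7622


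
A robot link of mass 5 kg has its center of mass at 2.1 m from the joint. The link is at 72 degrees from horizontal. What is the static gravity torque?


tau = m*g*L*cos(angle)
= 5 * 9.81 * 2.1 * cos(72 deg)
= 5 * 9.81 * 2.1 * 0.309
= 31.8303 Nm


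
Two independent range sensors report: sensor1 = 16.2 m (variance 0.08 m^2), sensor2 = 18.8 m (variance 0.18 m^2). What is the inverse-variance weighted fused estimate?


w1 = (1/var1) / (1/var1 + 1/var2)
   = 12.5 / (12.5 + 5.5556) = 0.6923
w2 = 1 - w1 = 0.3077
fused = w1*s1 + w2*s2 = 11.2154 + 5.7846
= 17.0 m


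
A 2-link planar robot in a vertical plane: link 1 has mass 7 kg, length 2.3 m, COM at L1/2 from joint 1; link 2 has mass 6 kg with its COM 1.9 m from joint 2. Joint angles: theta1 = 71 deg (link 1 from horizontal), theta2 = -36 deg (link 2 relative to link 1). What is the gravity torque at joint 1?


Horizontal distance from joint 1 to link-1 COM:
  x_c1 = (L1/2)*cos(t1) = 1.15 * 0.3256 = 0.3744 m
Horizontal distance from joint 1 to link-2 COM:
  x_c2 = L1*cos(t1) + Lc2*cos(t1+t2)
       = 2.3*0.3256 + 1.9*0.8192 = 2.3052 m
tau1 = m1*g*x_c1 + m2*g*x_c2
     = 7*9.81*0.3744 + 6*9.81*2.3052
     = 25.7103 + 135.6838
     = 161.3941 Nm


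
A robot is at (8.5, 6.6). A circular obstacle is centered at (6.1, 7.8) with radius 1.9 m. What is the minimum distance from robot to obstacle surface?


center_dist = sqrt((8.5-6.1)^2 + (6.6-7.8)^2)
= sqrt(5.76 + 1.44)
= 2.6833
min_dist = center_dist - radius = 2.6833 - 1.9 = 0.7833 m


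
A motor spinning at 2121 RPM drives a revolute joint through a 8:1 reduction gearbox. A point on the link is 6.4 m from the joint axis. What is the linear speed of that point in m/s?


omega_motor = 2121 * 2*pi/60 = 222.1106 rad/s
omega_joint = omega_motor / 8 = 27.7638 rad/s
v = omega_joint * r = 27.7638 * 6.4
= 177.6885 m/s


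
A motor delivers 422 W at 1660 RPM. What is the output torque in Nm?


omega = 1660 * 2*pi/60 = 173.8348 rad/s
tau = P / omega = 422 / 173.8348
= 2.4276 Nm


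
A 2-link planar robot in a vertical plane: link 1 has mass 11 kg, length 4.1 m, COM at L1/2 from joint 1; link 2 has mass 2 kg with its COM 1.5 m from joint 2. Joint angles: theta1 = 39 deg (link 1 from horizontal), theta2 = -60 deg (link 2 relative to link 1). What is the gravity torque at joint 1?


Horizontal distance from joint 1 to link-1 COM:
  x_c1 = (L1/2)*cos(t1) = 2.05 * 0.7771 = 1.5931 m
Horizontal distance from joint 1 to link-2 COM:
  x_c2 = L1*cos(t1) + Lc2*cos(t1+t2)
       = 4.1*0.7771 + 1.5*0.9336 = 4.5867 m
tau1 = m1*g*x_c1 + m2*g*x_c2
     = 11*9.81*1.5931 + 2*9.81*4.5867
     = 171.9167 + 89.9904
     = 261.9072 Nm


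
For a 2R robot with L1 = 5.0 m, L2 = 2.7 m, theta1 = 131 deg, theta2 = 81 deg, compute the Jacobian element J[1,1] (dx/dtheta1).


J[1,1] = -L1*sin(t1) - L2*sin(t1+t2)
= -5.0*sin(131) - 2.7*sin(212)
= -2.3428


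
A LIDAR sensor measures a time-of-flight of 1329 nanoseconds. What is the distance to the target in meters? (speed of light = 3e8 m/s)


tof = 1329 ns = 1.329e-06 s
dist = c * tof / 2
= 3e8 * 1.329e-06 / 2
= 199.35 m


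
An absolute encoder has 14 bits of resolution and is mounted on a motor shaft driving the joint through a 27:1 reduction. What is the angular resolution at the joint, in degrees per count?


counts = 2^14 = 16384
effective counts at joint = 16384 * 27 = 442368
resolution = 360 / 442368
= 8.1380e-04 deg/count


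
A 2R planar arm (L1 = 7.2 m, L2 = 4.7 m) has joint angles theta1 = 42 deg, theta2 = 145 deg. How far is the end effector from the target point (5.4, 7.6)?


End effector via forward kinematics:
x = L1*cos(t1) + L2*cos(t1+t2) = 0.6857
y = L1*sin(t1) + L2*sin(t1+t2) = 4.245
Distance to target:
d = sqrt((5.4 - 0.6857)^2 + (7.6 - 4.245)^2)
= sqrt(22.2249 + 11.2563)
= 5.7863 m


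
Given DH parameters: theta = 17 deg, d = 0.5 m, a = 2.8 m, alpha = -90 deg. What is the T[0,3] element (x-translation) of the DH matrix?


T[0,3] = a * cos(theta)
= 2.8 * cos(17 deg)
= 2.8 * 0.9563
= 2.6777


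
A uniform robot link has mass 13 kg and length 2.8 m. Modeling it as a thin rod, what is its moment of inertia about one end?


I = (1/3) * m * L^2
= (1/3) * 13 * 2.8^2
= 0.333333 * 13 * 7.84
= 33.9733 kg*m^2


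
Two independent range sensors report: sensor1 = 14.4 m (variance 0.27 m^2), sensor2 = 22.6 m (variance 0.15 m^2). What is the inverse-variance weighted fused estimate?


w1 = (1/var1) / (1/var1 + 1/var2)
   = 3.7037 / (3.7037 + 6.6667) = 0.3571
w2 = 1 - w1 = 0.6429
fused = w1*s1 + w2*s2 = 5.1429 + 14.5286
= 19.6714 m


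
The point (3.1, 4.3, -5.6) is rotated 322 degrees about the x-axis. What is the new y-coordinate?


Rotation about x-axis: y' = y*cos(theta) - z*sin(theta)
= 4.3 * 0.788 - -5.6 * -0.6157
= -0.0593


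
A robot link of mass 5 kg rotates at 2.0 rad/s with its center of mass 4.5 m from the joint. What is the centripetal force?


F = m * omega^2 * r
= 5 * 2.0^2 * 4.5
= 5 * 4.0 * 4.5
= 90.0 N


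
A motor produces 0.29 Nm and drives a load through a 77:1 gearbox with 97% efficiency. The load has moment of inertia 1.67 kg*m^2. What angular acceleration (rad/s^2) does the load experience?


tau_out = tau_motor * N * eta
= 0.29 * 77 * 0.97 = 21.6601 Nm
alpha = tau_out / I = 21.6601 / 1.67
= 12.9701 rad/s^2


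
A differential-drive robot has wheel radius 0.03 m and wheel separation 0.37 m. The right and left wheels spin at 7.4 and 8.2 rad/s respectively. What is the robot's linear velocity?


vR = r*wR = 0.03*7.4 = 0.222 m/s
vL = r*wL = 0.03*8.2 = 0.246 m/s
v = (vR+vL)/2 = 0.234 m/s
omega = (vR-vL)/L = -0.0649 rad/s
linear velocity = 0.234 m/s


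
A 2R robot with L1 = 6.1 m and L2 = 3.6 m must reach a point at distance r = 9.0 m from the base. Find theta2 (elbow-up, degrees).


cos(theta2) = (r^2 - L1^2 - L2^2) / (2*L1*L2)
cos(theta2) = (81.0 - 37.21 - 12.96) / 43.92
cos(theta2) = 0.701958
theta2 = 45.4157 degrees


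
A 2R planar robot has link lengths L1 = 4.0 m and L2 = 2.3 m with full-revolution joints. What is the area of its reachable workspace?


r_max = L1 + L2 = 6.3 m
r_min = |L1 - L2| = 1.7 m
Area = pi*(r_max^2 - r_min^2)
= pi*(39.69 - 2.89)
= pi * 36.8
= 115.6106 m^2


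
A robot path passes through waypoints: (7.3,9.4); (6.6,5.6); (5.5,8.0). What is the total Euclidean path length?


Segment lengths:
  seg1 = sqrt((-0.7)^2 + (-3.8)^2) = 3.8639
  seg2 = sqrt((-1.1)^2 + (2.4)^2) = 2.6401
Total = 6.504


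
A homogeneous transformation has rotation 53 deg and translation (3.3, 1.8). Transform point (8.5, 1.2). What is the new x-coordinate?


x' = cos(theta)*px - sin(theta)*py + tx
= 0.6018*8.5 - 0.7986*1.2 + 3.3
= 7.4571


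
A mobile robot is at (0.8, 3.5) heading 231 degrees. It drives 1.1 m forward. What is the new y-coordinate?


y_new = y0 + d*sin(theta)
= 3.5 + 1.1*sin(231)
= 3.5 + -0.8549
= 2.6451


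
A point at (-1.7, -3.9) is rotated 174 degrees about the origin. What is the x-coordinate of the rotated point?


x' = x*cos(theta) - y*sin(theta)
cos(174 deg) = -0.9945, sin(174 deg) = 0.1045
x' = -1.7 * -0.9945 - -3.9 * 0.1045
= 1.6907 - -0.4077
= 2.0983


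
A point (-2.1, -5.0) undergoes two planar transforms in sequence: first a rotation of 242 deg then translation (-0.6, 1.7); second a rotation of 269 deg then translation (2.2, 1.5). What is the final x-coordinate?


After transform 1:
x1 = cos(242)*-2.1 - sin(242)*-5.0 + -0.6 = -4.0288
y1 = sin(242)*-2.1 + cos(242)*-5.0 + 1.7 = 5.9015
After transform 2:
x2 = cos(269)*-4.0288 - sin(269)*5.9015 + 2.2
= 8.171


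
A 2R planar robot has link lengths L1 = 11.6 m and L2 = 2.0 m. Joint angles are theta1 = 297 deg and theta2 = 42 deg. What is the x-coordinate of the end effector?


Convert angles to radians: theta1 = 5.1836, theta2 = 0.733
x = L1*cos(theta1) + L2*cos(theta1+theta2)
x = 5.2663 + 1.8672
x = 7.1335


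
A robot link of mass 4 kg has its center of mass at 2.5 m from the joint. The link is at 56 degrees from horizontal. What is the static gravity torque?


tau = m*g*L*cos(angle)
= 4 * 9.81 * 2.5 * cos(56 deg)
= 4 * 9.81 * 2.5 * 0.5592
= 54.8568 Nm


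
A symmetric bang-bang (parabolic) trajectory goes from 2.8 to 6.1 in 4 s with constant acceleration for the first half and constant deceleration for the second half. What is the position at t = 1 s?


Symmetric rest-to-rest: each phase covers (pf-p0)/2 in time T/2. 0.5*a*(T/2)^2 = (pf-p0)/2 => a = 4*(pf-p0)/T^2
a = 4*(6.1-2.8)/4^2 = 0.825
t = 1 is in the acceleration phase (t <= T/2).
p = p0 + 0.5*a*t^2 = 2.8 + 0.5*0.825*1^2
= 3.2125


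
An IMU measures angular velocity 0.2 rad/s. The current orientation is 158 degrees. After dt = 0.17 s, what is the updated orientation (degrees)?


delta_theta = w * dt = 0.2 * 0.17 = 0.034 rad
= 1.9481 deg
theta_new = 158 + 1.9481 = 159.9481 deg


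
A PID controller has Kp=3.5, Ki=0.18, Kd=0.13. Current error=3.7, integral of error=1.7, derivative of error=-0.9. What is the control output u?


u = Kp*e + Ki*int(e) + Kd*de/dt
= 3.5*3.7 + 0.18*1.7 + 0.13*(-0.9)
= 12.95 + 0.306 + -0.117
= 13.139


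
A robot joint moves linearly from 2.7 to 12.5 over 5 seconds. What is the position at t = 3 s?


s = t/T = 3/5 = 0.6
p(t) = p0 + (pf-p0)*s
= 2.7 + (12.5 - 2.7) * 0.6
= 8.58


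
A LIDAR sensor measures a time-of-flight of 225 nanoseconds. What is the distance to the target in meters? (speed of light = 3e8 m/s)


tof = 225 ns = 2.25e-07 s
dist = c * tof / 2
= 3e8 * 2.25e-07 / 2
= 33.75 m


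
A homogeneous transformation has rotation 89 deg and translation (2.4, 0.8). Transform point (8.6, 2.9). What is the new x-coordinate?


x' = cos(theta)*px - sin(theta)*py + tx
= 0.0175*8.6 - 0.9998*2.9 + 2.4
= -0.3495


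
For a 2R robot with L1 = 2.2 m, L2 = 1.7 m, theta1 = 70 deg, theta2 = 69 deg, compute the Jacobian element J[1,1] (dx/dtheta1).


J[1,1] = -L1*sin(t1) - L2*sin(t1+t2)
= -2.2*sin(70) - 1.7*sin(139)
= -3.1826


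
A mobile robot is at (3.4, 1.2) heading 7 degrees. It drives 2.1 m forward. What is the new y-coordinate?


y_new = y0 + d*sin(theta)
= 1.2 + 2.1*sin(7)
= 1.2 + 0.2559
= 1.4559


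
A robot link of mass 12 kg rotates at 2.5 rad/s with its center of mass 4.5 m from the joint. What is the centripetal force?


F = m * omega^2 * r
= 12 * 2.5^2 * 4.5
= 12 * 6.25 * 4.5
= 337.5 N


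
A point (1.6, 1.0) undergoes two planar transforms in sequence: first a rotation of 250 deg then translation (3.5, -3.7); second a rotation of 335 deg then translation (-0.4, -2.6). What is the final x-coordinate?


After transform 1:
x1 = cos(250)*1.6 - sin(250)*1.0 + 3.5 = 3.8925
y1 = sin(250)*1.6 + cos(250)*1.0 + -3.7 = -5.5455
After transform 2:
x2 = cos(335)*3.8925 - sin(335)*-5.5455 + -0.4
= 0.7841


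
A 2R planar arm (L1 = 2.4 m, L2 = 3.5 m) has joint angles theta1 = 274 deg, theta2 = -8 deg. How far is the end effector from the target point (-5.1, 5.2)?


End effector via forward kinematics:
x = L1*cos(t1) + L2*cos(t1+t2) = -0.0767
y = L1*sin(t1) + L2*sin(t1+t2) = -5.8856
Distance to target:
d = sqrt((-5.1 - -0.0767)^2 + (5.2 - -5.8856)^2)
= sqrt(25.2332 + 122.8911)
= 12.1706 m


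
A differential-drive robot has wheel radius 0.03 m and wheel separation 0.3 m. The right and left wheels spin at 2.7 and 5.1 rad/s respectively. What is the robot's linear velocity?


vR = r*wR = 0.03*2.7 = 0.081 m/s
vL = r*wL = 0.03*5.1 = 0.153 m/s
v = (vR+vL)/2 = 0.117 m/s
omega = (vR-vL)/L = -0.24 rad/s
linear velocity = 0.117 m/s
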